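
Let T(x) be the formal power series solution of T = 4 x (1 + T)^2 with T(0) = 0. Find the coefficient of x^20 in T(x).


Apply the Lagrange inversion formula: if T = 4 x * phi(T) with phi(t) = (1 + t)^2, then [x^n] T = 4^n * (1/n) [t^(n-1)] phi(t)^n = 4^n * (1/n) [t^(n-1)] (1 + t)^(2n) = 4^n * (1/n) C(2n, n-1).
Using the identity C(2n, n-1) = C(2n, n) * n / (n+1), the unscaled factor equals C(2n, n) / (n+1) = C_n, the n-th Catalan number.
For n = 20: C_20 = C(40, 20) / 21 = 137846528820/21 = 6564120420.
With the 4^20 = 1099511627776 factor, the coefficient is 1099511627776 * 6564120420 = 7217326727911880785920.

7217326727911880785920


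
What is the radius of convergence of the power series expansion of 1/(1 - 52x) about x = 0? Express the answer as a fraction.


Expanding 1/(1 - 52x) = sum_{k>=0} 52^k x^k, the series converges when |52x| < 1, i.e., |x| < 1/52.
So the radius of convergence is 1/52 = 1/52.

1/52


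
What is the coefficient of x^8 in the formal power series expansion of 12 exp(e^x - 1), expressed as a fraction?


exp(e^x - 1) is the exponential generating function for the Bell numbers Bell_k: exp(e^x - 1) = sum_{k>=0} Bell_k x^k / k!.
So the coefficient of x^8 in 12 exp(e^x - 1) is 12 Bell_8 / 8!.
Computing: Bell_8 = 4140 and 8! = 40320, giving
12 * 4140/40320 = 69/56.

69/56


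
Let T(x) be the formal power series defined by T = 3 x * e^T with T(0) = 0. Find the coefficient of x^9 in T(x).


Apply the Lagrange inversion formula: if T = 3 x * phi(T) with phi(t) = e^t, then
[x^n] T = 3^n * (1/n) [t^(n-1)] phi(t)^n = 3^n * (1/n) [t^(n-1)] e^(n t) = 3^n * (1/n) * n^(n-1) / (n-1)! = 3^n * n^(n-1) / n!.
When c = 1 this is the Cayley count of rooted labeled trees on n vertices, divided by n!.
For n = 9: 3^9 * 9^8 / 9! = 19683 * 43046721/362880 = 10460353203/4480.

10460353203/4480


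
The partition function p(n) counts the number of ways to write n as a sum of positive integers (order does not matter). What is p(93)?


Using the generating function prod_{k>=1} 1/(1-x^k), we compute p(93).
By dynamic programming over parts 1 through 93:
p(93) = 82010177

82010177


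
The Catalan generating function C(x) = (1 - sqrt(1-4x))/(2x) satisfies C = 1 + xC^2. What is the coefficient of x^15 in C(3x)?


Substituting x -> 3x scales the n-th coefficient by 3^n, so [x^15] C(3x) = 3^15 * C_15.
C_15 = C(2*15, 15)/(16) = 155117520/16 = 9694845.
So 3^15 * 9694845 = 14348907 * 9694845 = 139110429284415.

139110429284415


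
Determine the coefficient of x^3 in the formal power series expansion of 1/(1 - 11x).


The geometric series identity gives 1/(1 - c x) = sum_{k>=0} c^k x^k, so the coefficient of x^k is c^k.
Here c = 11 and k = 3.
Computing: 11^3 = 1331

1331


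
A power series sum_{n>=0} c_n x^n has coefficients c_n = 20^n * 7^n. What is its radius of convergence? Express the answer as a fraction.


By the root test (Cauchy-Hadamard), the radius is R = 1 / limsup_n |c_n|^(1/n).
Here |c_n|^(1/n) = (20^n * 7^n)^(1/n) = 20 * 7 = 140 for all n.
So R = 1/140 = 1/140.

1/140


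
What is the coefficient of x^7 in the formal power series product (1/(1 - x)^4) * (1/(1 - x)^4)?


Combine the factors: (1/(1 - x)^4) * (1/(1 - x)^4) = 1/(1 - x)^8.
Then use 1/(1 - x)^r = sum_{k>=0} C(k + r - 1, r - 1) x^k with r = 8 and k = 7:
C(14, 7) = 3432.

3432


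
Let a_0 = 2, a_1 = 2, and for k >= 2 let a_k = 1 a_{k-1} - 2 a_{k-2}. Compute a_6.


Iterating the recurrence forward:
a_0 = 2
a_1 = 2
a_2 = 1*2 - 2*2 = -2
a_3 = 1*-2 - 2*2 = -6
a_4 = 1*-6 - 2*-2 = -2
a_5 = 1*-2 - 2*-6 = 10
a_6 = 1*10 - 2*-2 = 14
So a_6 = 14.

14


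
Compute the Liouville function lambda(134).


The Liouville function is lambda(k) = (-1)^Omega(k), where Omega(k) counts the prime factors of k with multiplicity.
Factoring: 134 = 2 * 67, so Omega(134) = 2.
lambda(134) = (-1)^2 = 1.

1


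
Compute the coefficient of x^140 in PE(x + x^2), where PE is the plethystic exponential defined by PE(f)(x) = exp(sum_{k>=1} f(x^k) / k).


With f(x) = x + x^2, the exponent is sum_{k>=1} (x^k + x^(2k)) / k = -ln(1 - x) - ln(1 - x^2). Exponentiating:
PE(x + x^2) = 1 / ((1 - x)(1 - x^2)).
This is the generating function for partitions of n into parts of size 1 or 2. The number of 2's can be any j in 0..70, and the rest are 1's, so
[x^140] = floor(140/2) + 1 = 71.

71


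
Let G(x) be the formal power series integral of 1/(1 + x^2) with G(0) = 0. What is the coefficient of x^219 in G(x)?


1/(1 + x^2) = sum_{j>=0} (-1)^j x^(2j). Integrating termwise with G(0) = 0:
G(x) = sum_{j>=0} (-1)^j x^(2j+1) / (2j+1) = arctan(x).
Only odd powers are nonzero. For x^219 write 219 = 2*109 + 1, giving
(-1)^109 / 219 = -1/219 = -1/219.

-1/219


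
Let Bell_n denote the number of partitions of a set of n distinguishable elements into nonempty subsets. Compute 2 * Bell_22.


Bell_22 can be computed from the Bell triangle or from Dobinski's identity Bell_n = (1/e) * sum_{k>=0} k^n / k!.
Computing Bell_22 = 4506715738447323.
Then 2 * 4506715738447323 = 9013431476894646.

9013431476894646


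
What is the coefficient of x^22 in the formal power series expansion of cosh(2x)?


The Maclaurin series is cosh(t) = sum_{m>=0} t^(2m) / (2m)!, so substituting t = 2x, only even powers of x are nonzero, with coefficient of x^(2m) equal to 2^(2m) / (2m)!.
For x^22 the coefficient is 2^22/22! = 4194304/1124000727777607680000 = 8/2143861251406875.

8/2143861251406875


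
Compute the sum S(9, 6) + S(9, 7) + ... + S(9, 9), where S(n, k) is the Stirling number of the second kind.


By definition, S(n, k) counts partitions of an n-set into exactly k nonempty blocks.
Computing row n = 9 for k = 6..9:
S(9, k): 2646, 462, 36, 1
Sum = 3145.

3145


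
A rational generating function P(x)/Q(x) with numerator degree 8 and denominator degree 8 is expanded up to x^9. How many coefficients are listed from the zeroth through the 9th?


Expanding up to x^9 gives the coefficients for x^0, x^1, ..., x^9.
That is 9 + 1 = 10 coefficients in total.

10


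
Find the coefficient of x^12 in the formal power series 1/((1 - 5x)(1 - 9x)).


By partial fractions or Cauchy convolution:
The coefficient equals sum_{k=0}^{12} 5^k * 9^(12-k).
= 635161281301

635161281301


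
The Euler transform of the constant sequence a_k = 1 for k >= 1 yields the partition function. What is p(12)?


The Euler transform converts the sequence a_k = 1 into the number of integer partitions.
Using the recurrence or dynamic programming:
p(12) = 77

77


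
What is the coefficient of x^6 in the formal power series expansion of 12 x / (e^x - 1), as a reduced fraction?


The exponential generating function for Bernoulli numbers is
x / (e^x - 1) = sum_{k>=0} B_k x^k / k!.
So the coefficient of x^6 in 12 x / (e^x - 1) is 12 B_6 / 6!.
Computing: B_6 = 1/42, 6! = 720, giving
12 * 1/42 / 720 = 1/2520.

1/2520


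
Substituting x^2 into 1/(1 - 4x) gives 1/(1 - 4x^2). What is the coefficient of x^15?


Since 1/(1 - 4x^2) only has even powers of x,
the coefficient of x^15 (odd) is 0.

0


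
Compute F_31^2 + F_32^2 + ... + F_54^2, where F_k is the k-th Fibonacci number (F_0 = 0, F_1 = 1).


There is a standard identity sum_{k=0}^{N} F_k^2 = F_N * F_{N+1} (proved inductively from the telescoping relation F_k^2 = F_k F_{k+1} - F_{k-1} F_k). Then
sum_{k=31}^{54} F_k^2 = F_54 F_55 - F_30 F_31.
Computing: F_54 = 86267571272, F_55 = 139583862445, F_30 = 832040, F_31 = 1346269.
Sum = 86267571272 * 139583862445 - 832040 * 1346269 = 12041560800774932021280.

12041560800774932021280


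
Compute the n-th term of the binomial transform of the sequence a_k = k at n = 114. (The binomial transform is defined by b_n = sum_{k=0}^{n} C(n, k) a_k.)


With a_k = k, b_n = sum_{k=0}^{n} C(n, k) k. Using k * C(n, k) = n * C(n-1, k-1) gives b_n = n * sum_{k>=1} C(n-1, k-1) = n * 2^(n-1).
For n = 114: 114 * 2^113 = 114 * 10384593717069655257060992658440192 = 1183843683745940699304953163062181888.

1183843683745940699304953163062181888


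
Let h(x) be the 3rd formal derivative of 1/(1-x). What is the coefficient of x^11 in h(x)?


Differentiating 3 times: d^3/dx^3 [1/(1-x)] = 3!/(1-x)^4.
The expansion 1/(1-x)^4 = sum_{k>=0} C(k+3, 3) x^k, so the coefficient of x^n in 3!/(1-x)^4 is 3! * C(n+3, 3).
For n = 11: 6 * C(14, 3) = 6 * 364 = 2184

2184


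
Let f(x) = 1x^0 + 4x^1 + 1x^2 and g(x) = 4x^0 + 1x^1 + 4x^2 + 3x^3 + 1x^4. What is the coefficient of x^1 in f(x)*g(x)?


Cauchy product at x^1:
1*1 + 4*4
= 17

17


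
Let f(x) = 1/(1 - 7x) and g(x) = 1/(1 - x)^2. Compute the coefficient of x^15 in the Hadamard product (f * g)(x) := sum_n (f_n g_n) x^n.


f has coefficients f_k = 7^k. For g = 1/(1 - x)^2 the coefficient is g_k = C(k + 1, 1) = k + 1. The Hadamard coefficient is (f * g)_k = 7^k * (k + 1).
For k = 15: 7^15 * 16 = 4747561509943 * 16 = 75960984159088.

75960984159088


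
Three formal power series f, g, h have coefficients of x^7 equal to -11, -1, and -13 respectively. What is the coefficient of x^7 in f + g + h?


Series addition is componentwise:
-11 + -1 + -13
= -25

-25


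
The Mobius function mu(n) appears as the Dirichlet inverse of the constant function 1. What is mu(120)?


120 has a squared prime factor, so mu(120) = 0.
Factorization reveals a repeated prime.

0


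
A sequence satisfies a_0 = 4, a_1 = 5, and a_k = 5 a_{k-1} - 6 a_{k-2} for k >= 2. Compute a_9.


The characteristic equation is t^2 - 5 t + 6 = 0, with roots r_1 = 2 and r_2 = 3 (so c_1 = r_1 + r_2, c_2 = -r_1 r_2 as required).
One can use the closed form a_n = A r_1^n + B r_2^n, but direct iteration is more reliable:
a_0 = 4, a_1 = 5, a_2 = 1, a_3 = -25, a_4 = -131, a_5 = -505, a_6 = -1739, a_7 = -5665, a_8 = -17891, a_9 = -55465.
So a_9 = -55465.

-55465


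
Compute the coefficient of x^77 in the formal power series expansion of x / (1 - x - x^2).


Let f(x) = sum_{k>=0} a_k x^k. Multiplying f(x) * (1 - x - x^2) = x and matching coefficients gives a_0 = 0, a_1 = 1, and a_k = a_{k-1} + a_{k-2} for k >= 2. These are the Fibonacci numbers F_k.
Iterating from F_0 = 0, F_1 = 1:
F_0=0, F_1=1, F_2=1, F_3=2, F_4=3, F_5=5, F_6=8, F_7=13, F_8=21, F_9=34, ...
F_77 = 5527939700884757.

5527939700884757


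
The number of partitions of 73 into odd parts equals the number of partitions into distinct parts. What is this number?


Computing partitions of 73 into odd parts (1, 3, 5, ...):
Using the generating function prod_{k>=0} 1/(1-x^(2k+1)),
the count is 40026

40026


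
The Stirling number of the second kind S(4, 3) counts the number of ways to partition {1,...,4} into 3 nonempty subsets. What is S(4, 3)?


Using the explicit formula S(n,k) = (1/k!) sum_{j=0}^{k} (-1)^(k-j) C(k,j) j^n:
S(4, 3) = 6
Equivalently, S(n,k) is n! times the coefficient of x^n in the EGF (e^x - 1)^k / k!.

6


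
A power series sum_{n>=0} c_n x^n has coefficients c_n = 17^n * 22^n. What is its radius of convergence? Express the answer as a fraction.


By the root test (Cauchy-Hadamard), the radius is R = 1 / limsup_n |c_n|^(1/n).
Here |c_n|^(1/n) = (17^n * 22^n)^(1/n) = 17 * 22 = 374 for all n.
So R = 1/374 = 1/374.

1/374


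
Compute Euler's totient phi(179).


phi(n) counts integers in [1, n] coprime to n. Using the multiplicative formula phi(n) = n * prod_{p | n} (1 - 1/p):
179 = 179, so
phi(179) = 179 * (1 - 1/179) = 178.

178


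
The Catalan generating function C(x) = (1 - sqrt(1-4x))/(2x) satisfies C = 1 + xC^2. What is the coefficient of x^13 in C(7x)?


Substituting x -> 7x scales the n-th coefficient by 7^n, so [x^13] C(7x) = 7^13 * C_13.
C_13 = C(2*13, 13)/(14) = 10400600/14 = 742900.
So 7^13 * 742900 = 96889010407 * 742900 = 71978845831360300.

71978845831360300


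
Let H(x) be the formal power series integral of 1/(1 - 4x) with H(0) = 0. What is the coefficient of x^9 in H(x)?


1/(1 - 4x) = sum_{k>=0} 4^k x^k. Integrating termwise with H(0) = 0:
H(x) = sum_{k>=0} 4^k x^(k+1) / (k+1) = sum_{m>=1} 4^(m-1) x^m / m.
For m = 9: 4^8/9 = 65536/9 = 65536/9.

65536/9


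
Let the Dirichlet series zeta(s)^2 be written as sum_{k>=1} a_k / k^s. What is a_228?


The Dirichlet convolution of the constant function 1 with itself gives (1 * 1)(k) = sum_{d | k} 1 = d(k), the number of positive divisors of k.
Since zeta(s) = sum_{k>=1} 1/k^s, we have zeta(s)^2 = sum_{k>=1} d(k)/k^s, so a_k = d(k).
For k = 228: the divisors are 1, 2, 3, 4, 6, 12, 19, 38, 57, 76, 114, 228.
Count = 12.

12


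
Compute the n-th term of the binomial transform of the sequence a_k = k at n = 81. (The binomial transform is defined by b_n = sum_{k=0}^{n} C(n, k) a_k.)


With a_k = k, b_n = sum_{k=0}^{n} C(n, k) k. Using k * C(n, k) = n * C(n-1, k-1) gives b_n = n * sum_{k>=1} C(n-1, k-1) = n * 2^(n-1).
For n = 81: 81 * 2^80 = 81 * 1208925819614629174706176 = 97922991388784963151200256.

97922991388784963151200256


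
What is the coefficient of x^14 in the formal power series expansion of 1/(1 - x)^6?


The expansion 1/(1 - x)^r = sum_{k>=0} C(k + r - 1, r - 1) x^k follows from the multiset / negative-binomial theorem (or from repeated differentiation of the geometric series).
For r = 6 and k = 14:
C(19, 5) = 121645100408832000 / (120 * 87178291200) = 11628.

11628


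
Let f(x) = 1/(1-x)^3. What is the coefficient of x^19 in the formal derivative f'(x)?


Differentiate: d/dx [ 1/(1-x)^r ] = r / (1-x)^(r+1).
Here r = 3, so f'(x) = 3 / (1-x)^4.
The expansion of 1/(1-x)^(r+1) has coefficient of x^n equal to C(n+r, r).
So the coefficient of x^19 in f'(x) is
3 * C(22, 3) = 3 * 1540 = 4620

4620


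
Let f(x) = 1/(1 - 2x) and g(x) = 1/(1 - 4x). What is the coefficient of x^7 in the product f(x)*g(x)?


The coefficient of x^n in f*g is the Cauchy product: sum_{k=0}^{n} a^k * b^(n-k).
With a=2, b=4, n=7:
sum_{k=0}^{7} 2^k * 4^(7-k)
= 32640

32640


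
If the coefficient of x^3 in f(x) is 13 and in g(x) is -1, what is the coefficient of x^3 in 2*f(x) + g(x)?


Scalar multiplication scales coefficients: 2 * 13 = 26.
Then add the g coefficient: 26 + -1
= 25

25


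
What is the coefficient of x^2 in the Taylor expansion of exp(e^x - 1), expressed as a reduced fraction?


exp(e^x - 1) = sum_{k>=0} Bell_k x^k / k!, where Bell_k is the k-th Bell number.
So the coefficient of x^2 is Bell_2 / 2!.
Computing: Bell_2 = 2 and 2! = 2, giving
2/2 = 1.

1


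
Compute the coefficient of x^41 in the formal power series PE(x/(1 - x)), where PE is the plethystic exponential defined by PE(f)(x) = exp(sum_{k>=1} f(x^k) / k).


For f(x) = x/(1 - x) we have
sum_{k>=1} f(x^k) / k = sum_{k>=1} (1/k) * x^k / (1 - x^k) = sum_{k, m >= 1} x^(k m) / k,
which after exponentiating simplifies to
PE(x/(1 - x)) = prod_{k>=1} 1 / (1 - x^k).
This is the generating function for the partition function p(n), so the coefficient of x^41 is p(41).
Computing p(41) by dynamic programming over parts 1, 2, ..., 41: p(41) = 44583.

44583


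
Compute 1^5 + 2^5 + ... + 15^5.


This power sum has a closed form given by Faulhaber's formula
sum_{k=1}^{m} k^p = (1 / (p + 1)) * sum_{j=0}^{p} C(p + 1, j) B_j m^(p + 1 - j),
but for small m direct computation is fastest:
1 + 32 + 243 + 1024 + 3125 + 7776 + 16807 + 32768 + 59049 + 100000 + 161051 + 248832 + 371293 + 537824 + 759375 = 2299200.

2299200


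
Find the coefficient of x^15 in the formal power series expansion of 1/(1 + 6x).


Write 1/(1 + c x) = 1/(1 - (-c) x) and apply the geometric-series identity
1/(1 - y) = sum_{k>=0} y^k to get 1/(1 + c x) = sum_{k>=0} (-c)^k x^k.
So the coefficient of x^k is (-c)^k = (-1)^k * c^k.
Here c = 6 and k = 15:
(-6)^15 = -1 * 470184984576 = -470184984576

-470184984576


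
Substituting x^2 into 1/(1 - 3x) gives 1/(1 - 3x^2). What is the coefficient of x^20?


The coefficient of x^(2m) in 1/(1 - 3x^2) is 3^m.
With n = 20 = 2*10, the coefficient is 3^10 = 59049.

59049


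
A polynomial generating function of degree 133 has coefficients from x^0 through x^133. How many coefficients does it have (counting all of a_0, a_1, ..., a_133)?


A polynomial of degree 133 takes the form a_0 + a_1 x + ... + a_133 x^133.
The number of coefficients is 133 + 1 = 134.

134


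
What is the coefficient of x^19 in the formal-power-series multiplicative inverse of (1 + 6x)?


The inverse is 1/(1 + 6x). Apply the geometric identity 1/(1 - y) = sum_{k>=0} y^k with y = -6x:
1/(1 + 6x) = sum_{k>=0} (-6)^k x^k.
So the coefficient of x^19 is (-6)^19 = -609359740010496.

-609359740010496


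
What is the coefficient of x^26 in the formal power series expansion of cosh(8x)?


The Maclaurin series is cosh(t) = sum_{m>=0} t^(2m) / (2m)!, so substituting t = 8x, only even powers of x are nonzero, with coefficient of x^(2m) equal to 8^(2m) / (2m)!.
For x^26 the coefficient is 8^26/26! = 302231454903657293676544/403291461126605635584000000 = 36028797018963968/48076088562799171875.

36028797018963968/48076088562799171875


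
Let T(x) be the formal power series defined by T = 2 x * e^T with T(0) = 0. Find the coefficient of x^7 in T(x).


Apply the Lagrange inversion formula: if T = 2 x * phi(T) with phi(t) = e^t, then
[x^n] T = 2^n * (1/n) [t^(n-1)] phi(t)^n = 2^n * (1/n) [t^(n-1)] e^(n t) = 2^n * (1/n) * n^(n-1) / (n-1)! = 2^n * n^(n-1) / n!.
When c = 1 this is the Cayley count of rooted labeled trees on n vertices, divided by n!.
For n = 7: 2^7 * 7^6 / 7! = 128 * 117649/5040 = 134456/45.

134456/45


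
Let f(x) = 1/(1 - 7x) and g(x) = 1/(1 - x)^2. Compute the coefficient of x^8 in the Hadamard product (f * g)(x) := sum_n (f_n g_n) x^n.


f has coefficients f_k = 7^k. For g = 1/(1 - x)^2 the coefficient is g_k = C(k + 1, 1) = k + 1. The Hadamard coefficient is (f * g)_k = 7^k * (k + 1).
For k = 8: 7^8 * 9 = 5764801 * 9 = 51883209.

51883209


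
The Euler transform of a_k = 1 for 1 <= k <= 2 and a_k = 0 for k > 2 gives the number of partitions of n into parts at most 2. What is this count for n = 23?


Partitions of 23 into parts at most 2:
Using generating function (1-x)^(-1)(1-x^2)^(-1),
the coefficient of x^23 = 12

12


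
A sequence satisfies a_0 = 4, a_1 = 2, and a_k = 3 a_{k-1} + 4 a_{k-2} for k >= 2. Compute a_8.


The characteristic equation is t^2 - 3 t - 4 = 0, with roots r_1 = 4 and r_2 = -1 (so c_1 = r_1 + r_2, c_2 = -r_1 r_2 as required).
One can use the closed form a_n = A r_1^n + B r_2^n, but direct iteration is more reliable:
a_0 = 4, a_1 = 2, a_2 = 22, a_3 = 74, a_4 = 310, a_5 = 1226, a_6 = 4918, a_7 = 19658, a_8 = 78646.
So a_8 = 78646.

78646


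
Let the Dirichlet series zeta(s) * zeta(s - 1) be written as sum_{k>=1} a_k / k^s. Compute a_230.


Convolution gives a_k = sum_{d | k} d * 1 = sum_{d | k} d = sigma(k), the sum of positive divisors of k.
For k = 230, the divisors are 1, 2, 5, 10, 23, 46, 115, 230, so
sigma(230) = 1 + 2 + 5 + 10 + 23 + 46 + 115 + 230 = 432.

432


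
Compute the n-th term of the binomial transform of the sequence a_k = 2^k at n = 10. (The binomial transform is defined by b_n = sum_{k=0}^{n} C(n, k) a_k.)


With a_k = 2^k, b_n = sum_{k=0}^{n} C(n, k) 2^k = (1 + 2)^n by the binomial theorem.
For n = 10: (1 + 2)^10 = 3^10 = 59049.

59049


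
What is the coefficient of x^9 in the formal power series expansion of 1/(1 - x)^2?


The expansion 1/(1 - x)^r = sum_{k>=0} C(k + r - 1, r - 1) x^k follows from the multiset / negative-binomial theorem (or from repeated differentiation of the geometric series).
For r = 2 and k = 9:
C(10, 1) = 3628800 / (1 * 362880) = 10.

10


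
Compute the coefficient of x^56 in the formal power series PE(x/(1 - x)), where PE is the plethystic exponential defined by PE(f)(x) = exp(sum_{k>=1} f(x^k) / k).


For f(x) = x/(1 - x) we have
sum_{k>=1} f(x^k) / k = sum_{k>=1} (1/k) * x^k / (1 - x^k) = sum_{k, m >= 1} x^(k m) / k,
which after exponentiating simplifies to
PE(x/(1 - x)) = prod_{k>=1} 1 / (1 - x^k).
This is the generating function for the partition function p(n), so the coefficient of x^56 is p(56).
Computing p(56) by dynamic programming over parts 1, 2, ..., 56: p(56) = 526823.

526823


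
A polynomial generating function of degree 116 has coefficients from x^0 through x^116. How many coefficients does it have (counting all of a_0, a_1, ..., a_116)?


A polynomial of degree 116 takes the form a_0 + a_1 x + ... + a_116 x^116.
The number of coefficients is 116 + 1 = 117.

117


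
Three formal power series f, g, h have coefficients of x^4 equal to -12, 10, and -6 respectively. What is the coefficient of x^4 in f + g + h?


Series addition is componentwise:
-12 + 10 + -6
= -8

-8


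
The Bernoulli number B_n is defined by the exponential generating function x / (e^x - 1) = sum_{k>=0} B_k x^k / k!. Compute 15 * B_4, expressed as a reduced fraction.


Bernoulli numbers can also be computed recursively via B_0 = 1 and sum_{j=0}^{m} C(m+1, j) B_j = 0 for m >= 1. Odd-index Bernoulli numbers vanish for k >= 3.
Computing B_4 = -1/30, so 15 * B_4 = 15 * -1/30 = -1/2.

-1/2


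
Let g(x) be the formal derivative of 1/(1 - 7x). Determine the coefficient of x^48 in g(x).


Differentiate termwise: d/dx sum_{k>=0} 7^k x^k = sum_{k>=1} k 7^k x^(k-1) = sum_{j>=0} (j+1) 7^(j+1) x^j.
Equivalently, d/dx [1/(1 - 7x)] = 7/(1 - 7x)^2.
For j = 48: 49 * 7^49 = 49 * 256923577521058878088611477224235621321607 = 12589255298531885026341962383987545444758743.

12589255298531885026341962383987545444758743


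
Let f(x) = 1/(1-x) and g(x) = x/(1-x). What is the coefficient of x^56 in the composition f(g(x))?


First simplify the composition: f(g(x)) = 1/(1 - x/(1-x)) = (1-x)/((1-x) - x) = (1-x)/(1-2x).
Now extract the coefficient. Write (1-x)/(1-2x) = 1/(1-2x) - x/(1-2x).
The coefficient of x^n in 1/(1-2x) is 2^n, and in x/(1-2x) is 2^(n-1) (for n >= 1).
So the coefficient of x^56 is 2^56 - 2^55 = 72057594037927936 - 36028797018963968 = 36028797018963968.

36028797018963968


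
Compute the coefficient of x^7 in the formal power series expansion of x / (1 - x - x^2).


Let f(x) = sum_{k>=0} a_k x^k. Multiplying f(x) * (1 - x - x^2) = x and matching coefficients gives a_0 = 0, a_1 = 1, and a_k = a_{k-1} + a_{k-2} for k >= 2. These are the Fibonacci numbers F_k.
Iterating from F_0 = 0, F_1 = 1:
F_0=0, F_1=1, F_2=1, F_3=2, F_4=3, F_5=5, F_6=8, F_7=13
F_7 = 13.

13


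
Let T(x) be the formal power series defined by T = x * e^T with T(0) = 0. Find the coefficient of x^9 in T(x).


Apply the Lagrange inversion formula: if T = x * phi(T) with phi(t) = e^t, then
[x^n] T = (1/n) [t^(n-1)] phi(t)^n = (1/n) [t^(n-1)] e^(n t) = (1/n) * n^(n-1) / (n-1)! = n^(n-1) / n!.
When c = 1 this is the Cayley count of rooted labeled trees on n vertices, divided by n!.
For n = 9: 9^8 / 9! = 43046721/362880 = 531441/4480.

531441/4480


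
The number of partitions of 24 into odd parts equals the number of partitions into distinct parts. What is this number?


Computing partitions of 24 into odd parts (1, 3, 5, ...):
Using the generating function prod_{k>=0} 1/(1-x^(2k+1)),
the count is 122

122


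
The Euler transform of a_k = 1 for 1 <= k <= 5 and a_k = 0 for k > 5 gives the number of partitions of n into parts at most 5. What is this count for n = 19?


Partitions of 19 into parts at most 5:
Using generating function (1-x)^(-1)(1-x^2)^(-1)...(1-x^5)^(-1),
the coefficient of x^19 = 164

164


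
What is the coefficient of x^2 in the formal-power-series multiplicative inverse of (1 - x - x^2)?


Let the inverse be f(x) = sum_{k>=0} a_k x^k. From f(x) * (1 - x - x^2) = 1 and matching coefficients:
 x^0: a_0 = 1.
 x^1: a_1 - a_0 = 0, so a_1 = 1.
 x^k (k >= 2): a_k - a_{k-1} - a_{k-2} = 0, i.e. a_k = a_{k-1} + a_{k-2}.
This is the Fibonacci-type recurrence shifted so that a_0 = a_1 = 1.
Iterating: a_0=1, a_1=1, a_2=2
a_2 = 2.

2


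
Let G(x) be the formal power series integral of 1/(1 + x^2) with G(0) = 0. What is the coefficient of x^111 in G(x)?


1/(1 + x^2) = sum_{j>=0} (-1)^j x^(2j). Integrating termwise with G(0) = 0:
G(x) = sum_{j>=0} (-1)^j x^(2j+1) / (2j+1) = arctan(x).
Only odd powers are nonzero. For x^111 write 111 = 2*55 + 1, giving
(-1)^55 / 111 = -1/111 = -1/111.

-1/111


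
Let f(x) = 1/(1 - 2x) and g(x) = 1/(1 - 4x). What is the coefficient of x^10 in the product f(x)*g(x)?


The coefficient of x^n in f*g is the Cauchy product: sum_{k=0}^{n} a^k * b^(n-k).
With a=2, b=4, n=10:
sum_{k=0}^{10} 2^k * 4^(10-k)
= 2096128

2096128


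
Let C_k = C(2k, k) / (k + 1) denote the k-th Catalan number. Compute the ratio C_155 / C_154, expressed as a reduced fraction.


Using C_k = (2k)! / (k! (k+1)!), the ratio C_{k+1}/C_k simplifies to
C_{k+1}/C_k = [(2k+2)! / ((k+1)! (k+2)!)] * [k! (k+1)! / (2k)!]
 = (2k+2)(2k+1) / ((k+1)(k+2)) = 2(2k+1) / (k+2).
For k = 154: 2(2*154 + 1) / (154 + 2) = 618/156 = 103/26.

103/26


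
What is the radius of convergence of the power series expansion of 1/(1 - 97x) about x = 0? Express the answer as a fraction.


Expanding 1/(1 - 97x) = sum_{k>=0} 97^k x^k, the series converges when |97x| < 1, i.e., |x| < 1/97.
So the radius of convergence is 1/97 = 1/97.

1/97


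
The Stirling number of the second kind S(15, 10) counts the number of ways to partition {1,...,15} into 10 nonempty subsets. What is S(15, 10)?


Using the explicit formula S(n,k) = (1/k!) sum_{j=0}^{k} (-1)^(k-j) C(k,j) j^n:
S(15, 10) = 12662650
Equivalently, S(n,k) is n! times the coefficient of x^n in the EGF (e^x - 1)^k / k!.

12662650


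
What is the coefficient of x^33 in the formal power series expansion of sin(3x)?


The Maclaurin series is sin(t) = sum_{k>=0} (-1)^k t^(2k+1) / (2k+1)!, so substituting t = 3x, only odd powers of x are nonzero, with coefficient of x^(2k+1) equal to (-1)^k 3^(2k+1) / (2k+1)!.
Write 33 = 2*16 + 1, giving the coefficient (-1)^16 * 3^33 / 33! = 5559060566555523/8683317618811886495518194401280000000 = 387420489/605155334745140274135040000000.

387420489/605155334745140274135040000000


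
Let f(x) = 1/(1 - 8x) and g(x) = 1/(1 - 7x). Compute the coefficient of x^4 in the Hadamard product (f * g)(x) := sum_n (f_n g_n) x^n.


f has coefficients f_k = 8^k and g has coefficients g_k = 7^k, so the Hadamard product has coefficient (f*g)_k = 8^k * 7^k = 56^k.
For k = 4: 56^4 = 9834496.

9834496


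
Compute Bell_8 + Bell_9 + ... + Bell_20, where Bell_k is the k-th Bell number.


Recall Bell_k counts set partitions of a k-set (with Bell_0 = 1 by convention).
Bell_8 through Bell_20: 4140, 21147, 115975, 678570, 4213597, 27644437, 190899322, 1382958545, 10480142147, 82864869804, 682076806159, 5832742205057, 51724158235372
Sum = 4140 + 21147 + 115975 + 678570 + 4213597 + 27644437 + 190899322 + 1382958545 + 10480142147 + 82864869804 + 682076806159 + 5832742205057 + 51724158235372 = 58333928794272.

58333928794272


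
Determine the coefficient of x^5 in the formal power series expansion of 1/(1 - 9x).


The geometric series identity gives 1/(1 - c x) = sum_{k>=0} c^k x^k, so the coefficient of x^k is c^k.
Here c = 9 and k = 5.
Computing: 9^5 = 59049

59049


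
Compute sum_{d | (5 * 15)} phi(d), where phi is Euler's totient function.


First, 5 * 15 = 75. One classical identity is sum_{d | n} phi(d) = n (each k in [1, n] has a unique gcd with n, and among the k's with gcd(k, n) = n/d there are phi(d) of them). So the sum equals 75. We also verify directly:
Divisors of 75: 1, 3, 5, 15, 25, 75.
phi values: 1, 2, 4, 8, 20, 40.
Sum = 75.

75


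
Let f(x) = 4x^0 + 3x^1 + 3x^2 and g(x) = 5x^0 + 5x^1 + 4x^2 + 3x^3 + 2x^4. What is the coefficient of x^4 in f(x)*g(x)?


Cauchy product at x^4:
4*2 + 3*3 + 3*4
= 29

29


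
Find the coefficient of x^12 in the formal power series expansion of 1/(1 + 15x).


Write 1/(1 + c x) = 1/(1 - (-c) x) and apply the geometric-series identity
1/(1 - y) = sum_{k>=0} y^k to get 1/(1 + c x) = sum_{k>=0} (-c)^k x^k.
So the coefficient of x^k is (-c)^k = (-1)^k * c^k.
Here c = 15 and k = 12:
(-15)^12 = 1 * 129746337890625 = 129746337890625

129746337890625


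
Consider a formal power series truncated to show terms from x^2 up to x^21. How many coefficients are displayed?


From x^2 to x^21 inclusive, the count is 21 - 2 + 1 = 20.

20


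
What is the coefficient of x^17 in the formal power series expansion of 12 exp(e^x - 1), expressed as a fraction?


exp(e^x - 1) is the exponential generating function for the Bell numbers Bell_k: exp(e^x - 1) = sum_{k>=0} Bell_k x^k / k!.
So the coefficient of x^17 in 12 exp(e^x - 1) is 12 Bell_17 / 17!.
Computing: Bell_17 = 82864869804 and 17! = 355687428096000, giving
12 * 82864869804/355687428096000 = 255755771/91483392000.

255755771/91483392000


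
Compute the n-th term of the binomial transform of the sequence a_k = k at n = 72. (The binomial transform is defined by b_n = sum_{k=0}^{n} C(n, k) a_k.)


With a_k = k, b_n = sum_{k=0}^{n} C(n, k) k. Using k * C(n, k) = n * C(n-1, k-1) gives b_n = n * sum_{k>=1} C(n-1, k-1) = n * 2^(n-1).
For n = 72: 72 * 2^71 = 72 * 2361183241434822606848 = 170005193383307227693056.

170005193383307227693056


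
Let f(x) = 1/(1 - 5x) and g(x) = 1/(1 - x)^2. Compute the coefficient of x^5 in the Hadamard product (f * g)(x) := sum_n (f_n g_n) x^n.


f has coefficients f_k = 5^k. For g = 1/(1 - x)^2 the coefficient is g_k = C(k + 1, 1) = k + 1. The Hadamard coefficient is (f * g)_k = 5^k * (k + 1).
For k = 5: 5^5 * 6 = 3125 * 6 = 18750.

18750


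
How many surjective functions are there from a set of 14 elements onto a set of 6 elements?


By inclusion-exclusion on which target elements are missed, the number of surjections from an n-set onto a k-set is
surj(n, k) = sum_{j=0}^{k} (-1)^j C(k, j) (k - j)^n.
Equivalently surj(n, k) = k! * S(n, k), where S(n, k) is the Stirling number of the second kind.
For n = 14, k = 6:
S(14, 6) = 63436373, so
surj = 6! * 63436373 = 720 * 63436373 = 45674188560.

45674188560


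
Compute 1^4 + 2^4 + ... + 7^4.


This power sum has a closed form given by Faulhaber's formula
sum_{k=1}^{m} k^p = (1 / (p + 1)) * sum_{j=0}^{p} C(p + 1, j) B_j m^(p + 1 - j),
but for small m direct computation is fastest:
1 + 16 + 81 + 256 + 625 + 1296 + 2401 = 4676.

4676


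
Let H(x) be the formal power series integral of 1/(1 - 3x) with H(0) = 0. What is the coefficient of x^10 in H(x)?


1/(1 - 3x) = sum_{k>=0} 3^k x^k. Integrating termwise with H(0) = 0:
H(x) = sum_{k>=0} 3^k x^(k+1) / (k+1) = sum_{m>=1} 3^(m-1) x^m / m.
For m = 10: 3^9/10 = 19683/10 = 19683/10.

19683/10


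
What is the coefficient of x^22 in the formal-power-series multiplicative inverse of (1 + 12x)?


The inverse is 1/(1 + 12x). Apply the geometric identity 1/(1 - y) = sum_{k>=0} y^k with y = -12x:
1/(1 + 12x) = sum_{k>=0} (-12)^k x^k.
So the coefficient of x^22 is (-12)^22 = 552061438912436417593344.

552061438912436417593344


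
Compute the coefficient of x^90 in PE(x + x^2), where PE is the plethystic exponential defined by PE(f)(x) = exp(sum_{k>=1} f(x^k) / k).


With f(x) = x + x^2, the exponent is sum_{k>=1} (x^k + x^(2k)) / k = -ln(1 - x) - ln(1 - x^2). Exponentiating:
PE(x + x^2) = 1 / ((1 - x)(1 - x^2)).
This is the generating function for partitions of n into parts of size 1 or 2. The number of 2's can be any j in 0..45, and the rest are 1's, so
[x^90] = floor(90/2) + 1 = 46.

46


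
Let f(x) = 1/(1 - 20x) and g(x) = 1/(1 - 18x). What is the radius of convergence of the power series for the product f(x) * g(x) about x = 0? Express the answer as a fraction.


The radius of 1/(1 - 20x) is 1/20 (nearest singularity at x = 1/20), and the radius of 1/(1 - 18x) is 1/18.
The product f(x)*g(x) = 1/((1 - 20x)(1 - 18x)) has singularities at both 1/20 and 1/18, so its radius of convergence is the distance to the nearest one:
min(1/20, 1/18) = 1/20.

1/20


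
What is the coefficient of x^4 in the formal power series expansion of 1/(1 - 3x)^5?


The general identity 1/(1 - c x)^r = sum_{k>=0} c^k C(k + r - 1, r - 1) x^k follows by substituting y = c x into 1/(1 - y)^r = sum_{k>=0} C(k + r - 1, r - 1) y^k.
For c = 3, r = 5, k = 4:
3^4 * C(8, 4) = 81 * 70 = 5670.

5670


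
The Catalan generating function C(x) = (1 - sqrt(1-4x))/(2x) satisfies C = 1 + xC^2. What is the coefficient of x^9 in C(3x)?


Substituting x -> 3x scales the n-th coefficient by 3^n, so [x^9] C(3x) = 3^9 * C_9.
C_9 = C(2*9, 9)/(10) = 48620/10 = 4862.
So 3^9 * 4862 = 19683 * 4862 = 95698746.

95698746


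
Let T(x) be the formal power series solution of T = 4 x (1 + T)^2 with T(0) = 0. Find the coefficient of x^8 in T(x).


Apply the Lagrange inversion formula: if T = 4 x * phi(T) with phi(t) = (1 + t)^2, then [x^n] T = 4^n * (1/n) [t^(n-1)] phi(t)^n = 4^n * (1/n) [t^(n-1)] (1 + t)^(2n) = 4^n * (1/n) C(2n, n-1).
Using the identity C(2n, n-1) = C(2n, n) * n / (n+1), the unscaled factor equals C(2n, n) / (n+1) = C_n, the n-th Catalan number.
For n = 8: C_8 = C(16, 8) / 9 = 12870/9 = 1430.
With the 4^8 = 65536 factor, the coefficient is 65536 * 1430 = 93716480.

93716480


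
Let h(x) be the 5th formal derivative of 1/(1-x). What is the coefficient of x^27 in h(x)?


Differentiating 5 times: d^5/dx^5 [1/(1-x)] = 5!/(1-x)^6.
The expansion 1/(1-x)^6 = sum_{k>=0} C(k+5, 5) x^k, so the coefficient of x^n in 5!/(1-x)^6 is 5! * C(n+5, 5).
For n = 27: 120 * C(32, 5) = 120 * 201376 = 24165120

24165120


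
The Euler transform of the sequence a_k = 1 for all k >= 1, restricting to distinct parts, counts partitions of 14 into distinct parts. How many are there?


Partitions of 14 into distinct parts can be computed via generating function.
Product (1+x)(1+x^2)(1+x^3)...
The coefficient of x^14 = 22

22


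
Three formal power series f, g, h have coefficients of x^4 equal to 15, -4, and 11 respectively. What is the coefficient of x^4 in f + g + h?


Series addition is componentwise:
15 + -4 + 11
= 22

22


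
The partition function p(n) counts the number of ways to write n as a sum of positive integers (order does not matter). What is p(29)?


Using the generating function prod_{k>=1} 1/(1-x^k), we compute p(29).
By dynamic programming over parts 1 through 29:
p(29) = 4565

4565


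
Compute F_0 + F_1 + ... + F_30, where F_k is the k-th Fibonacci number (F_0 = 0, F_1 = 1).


Use the identity sum_{k=0}^{N} F_k = F_{N+2} - 1 (which follows from F_{k+2} - F_{k+1} = F_k). Then
sum_{k=0}^{30} F_k = (F_{32} - 1) - (F_{1} - 1) = F_{32} - F_{1}.
Computing: F_{32} = 2178309, F_{1} = 1, so
Sum = 2178309 - 1 = 2178308.

2178308


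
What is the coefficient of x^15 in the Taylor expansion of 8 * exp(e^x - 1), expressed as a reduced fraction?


exp(e^x - 1) = sum_{k>=0} Bell_k x^k / k!, where Bell_k is the k-th Bell number.
So the coefficient of x^15 is 8 * Bell_15 / 15!.
Computing: Bell_15 = 1382958545 and 15! = 1307674368000, giving
8 * 1382958545/1307674368000 = 276591709/32691859200.

276591709/32691859200


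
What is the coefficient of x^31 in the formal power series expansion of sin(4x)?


The Maclaurin series is sin(t) = sum_{k>=0} (-1)^k t^(2k+1) / (2k+1)!, so substituting t = 4x, only odd powers of x are nonzero, with coefficient of x^(2k+1) equal to (-1)^k 4^(2k+1) / (2k+1)!.
Write 31 = 2*15 + 1, giving the coefficient (-1)^15 * 4^31 / 31! = -4611686018427387904/8222838654177922817725562880000000 = -68719476736/122529844256906551386796875.

-68719476736/122529844256906551386796875


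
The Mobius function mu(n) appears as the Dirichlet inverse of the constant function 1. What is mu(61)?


61 = 61 (all distinct primes).
mu(61) = (-1)^1 = -1

-1


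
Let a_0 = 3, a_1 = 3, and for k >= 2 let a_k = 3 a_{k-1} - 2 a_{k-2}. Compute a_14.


Iterating the recurrence forward:
a_0 = 3
a_1 = 3
a_2 = 3*3 - 2*3 = 3
a_3 = 3*3 - 2*3 = 3
a_4 = 3*3 - 2*3 = 3
a_5 = 3*3 - 2*3 = 3
a_6 = 3*3 - 2*3 = 3
a_7 = 3*3 - 2*3 = 3
a_8 = 3*3 - 2*3 = 3
a_9 = 3*3 - 2*3 = 3
a_10 = 3*3 - 2*3 = 3
a_11 = 3*3 - 2*3 = 3
a_12 = 3*3 - 2*3 = 3
a_13 = 3*3 - 2*3 = 3
a_14 = 3*3 - 2*3 = 3
So a_14 = 3.

3


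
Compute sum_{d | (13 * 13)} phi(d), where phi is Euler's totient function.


First, 13 * 13 = 169. One classical identity is sum_{d | n} phi(d) = n (each k in [1, n] has a unique gcd with n, and among the k's with gcd(k, n) = n/d there are phi(d) of them). So the sum equals 169. We also verify directly:
Divisors of 169: 1, 13, 169.
phi values: 1, 12, 156.
Sum = 169.

169


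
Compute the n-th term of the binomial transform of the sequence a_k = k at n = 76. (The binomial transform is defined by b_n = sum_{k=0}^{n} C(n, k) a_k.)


With a_k = k, b_n = sum_{k=0}^{n} C(n, k) k. Using k * C(n, k) = n * C(n-1, k-1) gives b_n = n * sum_{k>=1} C(n-1, k-1) = n * 2^(n-1).
For n = 76: 76 * 2^75 = 76 * 37778931862957161709568 = 2871198821584744289927168.

2871198821584744289927168


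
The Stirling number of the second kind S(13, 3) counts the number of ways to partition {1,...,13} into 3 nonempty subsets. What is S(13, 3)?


Using the explicit formula S(n,k) = (1/k!) sum_{j=0}^{k} (-1)^(k-j) C(k,j) j^n:
S(13, 3) = 261625
Equivalently, S(n,k) is n! times the coefficient of x^n in the EGF (e^x - 1)^k / k!.

261625


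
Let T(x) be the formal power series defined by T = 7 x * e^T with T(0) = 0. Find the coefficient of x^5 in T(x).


Apply the Lagrange inversion formula: if T = 7 x * phi(T) with phi(t) = e^t, then
[x^n] T = 7^n * (1/n) [t^(n-1)] phi(t)^n = 7^n * (1/n) [t^(n-1)] e^(n t) = 7^n * (1/n) * n^(n-1) / (n-1)! = 7^n * n^(n-1) / n!.
When c = 1 this is the Cayley count of rooted labeled trees on n vertices, divided by n!.
For n = 5: 7^5 * 5^4 / 5! = 16807 * 625/120 = 2100875/24.

2100875/24


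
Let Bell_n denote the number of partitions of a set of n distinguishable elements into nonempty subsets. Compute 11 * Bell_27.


Bell_27 can be computed from the Bell triangle or from Dobinski's identity Bell_n = (1/e) * sum_{k>=0} k^n / k!.
Computing Bell_27 = 545717047936059989389.
Then 11 * 545717047936059989389 = 6002887527296659883279.

6002887527296659883279


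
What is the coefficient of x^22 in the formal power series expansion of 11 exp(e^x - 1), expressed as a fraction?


exp(e^x - 1) is the exponential generating function for the Bell numbers Bell_k: exp(e^x - 1) = sum_{k>=0} Bell_k x^k / k!.
So the coefficient of x^22 in 11 exp(e^x - 1) is 11 Bell_22 / 22!.
Computing: Bell_22 = 4506715738447323 and 22! = 1124000727777607680000, giving
11 * 4506715738447323/1124000727777607680000 = 88366975263673/2003566359674880000.

88366975263673/2003566359674880000


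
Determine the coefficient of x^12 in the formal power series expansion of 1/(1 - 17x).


The geometric series identity gives 1/(1 - c x) = sum_{k>=0} c^k x^k, so the coefficient of x^k is c^k.
Here c = 17 and k = 12.
Computing: 17^12 = 582622237229761

582622237229761


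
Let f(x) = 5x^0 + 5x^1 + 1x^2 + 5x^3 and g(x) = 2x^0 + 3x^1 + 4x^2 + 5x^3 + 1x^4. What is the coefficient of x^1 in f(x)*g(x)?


Cauchy product at x^1:
5*3 + 5*2
= 25

25


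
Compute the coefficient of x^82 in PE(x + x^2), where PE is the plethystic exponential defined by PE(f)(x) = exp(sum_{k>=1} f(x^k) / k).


With f(x) = x + x^2, the exponent is sum_{k>=1} (x^k + x^(2k)) / k = -ln(1 - x) - ln(1 - x^2). Exponentiating:
PE(x + x^2) = 1 / ((1 - x)(1 - x^2)).
This is the generating function for partitions of n into parts of size 1 or 2. The number of 2's can be any j in 0..41, and the rest are 1's, so
[x^82] = floor(82/2) + 1 = 42.

42


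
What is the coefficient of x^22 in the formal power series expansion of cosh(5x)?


The Maclaurin series is cosh(t) = sum_{m>=0} t^(2m) / (2m)!, so substituting t = 5x, only even powers of x are nonzero, with coefficient of x^(2m) equal to 5^(2m) / (2m)!.
For x^22 the coefficient is 5^22/22! = 2384185791015625/1124000727777607680000 = 3814697265625/1798401164444172288.

3814697265625/1798401164444172288


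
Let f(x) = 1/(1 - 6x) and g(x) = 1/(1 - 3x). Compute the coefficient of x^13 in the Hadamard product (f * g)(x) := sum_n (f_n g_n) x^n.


f has coefficients f_k = 6^k and g has coefficients g_k = 3^k, so the Hadamard product has coefficient (f*g)_k = 6^k * 3^k = 18^k.
For k = 13: 18^13 = 20822964865671168.

20822964865671168
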